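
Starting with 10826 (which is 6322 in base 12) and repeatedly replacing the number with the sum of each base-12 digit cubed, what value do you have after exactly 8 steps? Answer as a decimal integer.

10826 = (6,3,2,2)_12 → 6³ + 3³ + 2³ + 2³ = 216 + 27 + 8 + 8 = 259
259 = (1,9,7)_12 → 1³ + 9³ + 7³ = 1 + 729 + 343 = 1073
1073 = (7,5,5)_12 → 7³ + 5³ + 5³ = 343 + 125 + 125 = 593
593 = (4,1,5)_12 → 4³ + 1³ + 5³ = 64 + 1 + 125 = 190
190 = (1,3,10)_12 → 1³ + 3³ + 10³ = 1 + 27 + 1000 = 1028
1028 = (7,1,8)_12 → 7³ + 1³ + 8³ = 343 + 1 + 512 = 856
856 = (5,11,4)_12 → 5³ + 11³ + 4³ = 125 + 1331 + 64 = 1520
1520 = (10,6,8)_12 → 10³ + 6³ + 8³ = 1000 + 216 + 512 = 1728

1728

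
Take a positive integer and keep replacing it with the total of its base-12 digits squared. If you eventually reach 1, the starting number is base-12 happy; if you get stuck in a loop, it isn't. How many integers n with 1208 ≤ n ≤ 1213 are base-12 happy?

1

1208: 1208 → 144 → 1  — base-12 happy
1209: 1209 → 161 → 27 → 13 → 2 → 4 → 16 → 17 → 26 → 8 → 64 → 41 → 34 → 104 → 128 → 164 → 66 → 61 → 26  — not base-12 happy
1210: 1210 → 180 → 10 → 100 → 80 → 100  — not base-12 happy
1211: 1211 → 201 → 98 → 68 → 89 → 74 → 40 → 25 → 5 → 25  — not base-12 happy
1212: 1212 → 89 → 74 → 40 → 25 → 5 → 25  — not base-12 happy
1213: 1213 → 90 → 85 → 50 → 20 → 65 → 50  — not base-12 happy
base-12 happy: 1208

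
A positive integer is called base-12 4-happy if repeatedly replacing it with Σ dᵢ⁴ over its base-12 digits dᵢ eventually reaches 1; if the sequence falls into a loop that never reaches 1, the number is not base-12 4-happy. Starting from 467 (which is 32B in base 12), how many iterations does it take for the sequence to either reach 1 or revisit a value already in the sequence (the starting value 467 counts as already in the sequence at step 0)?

12

467 = (3,2,11)_12 → 14738
14738 = (8,6,4,2)_12 → 5664
5664 = (3,3,4,0)_12 → 418
418 = (2,10,10)_12 → 20016
20016 = (11,7,0,0)_12 → 17042
17042 = (9,10,4,2)_12 → 16833
16833 = (9,8,10,9)_12 → 27218
27218 = (1,3,9,0,2)_12 → 6659
6659 = (3,10,2,11)_12 → 24738
24738 = (1,2,3,9,6)_12 → 7955
7955 = (4,7,2,11)_12 → 17314
17314 = (10,0,2,10)_12 → 20016  — 20016 repeats.
That took 12 steps.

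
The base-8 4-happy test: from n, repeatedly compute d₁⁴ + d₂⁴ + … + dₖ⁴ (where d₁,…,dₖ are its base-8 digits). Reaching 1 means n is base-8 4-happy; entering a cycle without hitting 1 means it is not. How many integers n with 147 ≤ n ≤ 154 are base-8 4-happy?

147: 147 → 113 → 1298 → 304 → 1552 → 97 → 258 → 272 → 272  (repeats 272)
148: 148 → 288 → 512 → 1  (reaches 1)
149: 149 → 657 → 34 → 272 → 272  (repeats 272)
150: 150 → 1328 → 1568 → 337 → 642 → 33 → 257 → 257  (repeats 257)
151: 151 → 2433 → 1553 → 98 → 273 → 273  (repeats 273)
152: 152 → 97 → 258 → 272 → 272  (repeats 272)
153: 153 → 98 → 273 → 273  (repeats 273)
154: 154 → 113 → 1298 → 304 → 1552 → 97 → 258 → 272 → 272  (repeats 272)
base-8 4-happy: 148

1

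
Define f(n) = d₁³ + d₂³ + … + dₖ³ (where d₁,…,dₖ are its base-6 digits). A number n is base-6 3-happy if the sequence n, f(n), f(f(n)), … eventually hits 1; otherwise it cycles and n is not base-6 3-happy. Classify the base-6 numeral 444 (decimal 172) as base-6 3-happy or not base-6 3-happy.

172 = (4,4,4)_6 → 4³ + 4³ + 4³ = 64 + 64 + 64 = 192
192 = (5,2,0)_6 → 5³ + 2³ + 0³ = 125 + 8 + 0 = 133
133 = (3,4,1)_6 → 3³ + 4³ + 1³ = 27 + 64 + 1 = 92
92 = (2,3,2)_6 → 2³ + 3³ + 2³ = 8 + 27 + 8 = 43
43 = (1,1,1)_6 → 1³ + 1³ + 1³ = 1 + 1 + 1 = 3
3 = (3)_6 → 3³ = 27
27 = (4,3)_6 → 4³ + 3³ = 64 + 27 = 91
91 = (2,3,1)_6 → 2³ + 3³ + 1³ = 8 + 27 + 1 = 36
36 = (1,0,0)_6 → 1³ + 0³ + 0³ = 1 + 0 + 0 = 1  — reached 1.

base-6 3-happy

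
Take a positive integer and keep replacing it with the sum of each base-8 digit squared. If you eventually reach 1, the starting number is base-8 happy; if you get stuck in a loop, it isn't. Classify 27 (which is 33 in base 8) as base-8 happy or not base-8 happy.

base-8 happy

27 = (3,3)_8 → 18
18 = (2,2)_8 → 8
8 = (1,0)_8 → 1  — reached 1.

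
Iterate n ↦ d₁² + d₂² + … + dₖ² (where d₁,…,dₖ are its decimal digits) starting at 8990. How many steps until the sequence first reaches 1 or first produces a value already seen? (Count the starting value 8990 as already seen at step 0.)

6

8990 → 226
226 → 44
44 → 32
32 → 13
13 → 10
10 → 1  — reached 1.
That took 6 steps.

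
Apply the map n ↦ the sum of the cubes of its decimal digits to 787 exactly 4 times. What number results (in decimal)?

1

787 → 7³ + 8³ + 7³ = 1198
1198 → 1³ + 1³ + 9³ + 8³ = 1243
1243 → 1³ + 2³ + 4³ + 3³ = 100
100 → 1³ + 0³ + 0³ = 1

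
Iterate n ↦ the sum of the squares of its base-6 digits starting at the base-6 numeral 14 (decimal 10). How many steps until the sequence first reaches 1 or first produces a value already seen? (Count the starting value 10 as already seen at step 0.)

9

10 = (1,4)_6 → 1² + 4² = 17
17 = (2,5)_6 → 2² + 5² = 29
29 = (4,5)_6 → 4² + 5² = 41
41 = (1,0,5)_6 → 1² + 0² + 5² = 26
26 = (4,2)_6 → 4² + 2² = 20
20 = (3,2)_6 → 3² + 2² = 13
13 = (2,1)_6 → 2² + 1² = 5
5 = (5)_6 → 5² = 25
25 = (4,1)_6 → 4² + 1² = 17  — 17 repeats.
That took 9 steps.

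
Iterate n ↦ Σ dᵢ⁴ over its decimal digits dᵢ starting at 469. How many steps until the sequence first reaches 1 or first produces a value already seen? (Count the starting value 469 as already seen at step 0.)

469 → 4⁴ + 6⁴ + 9⁴ = 8113
8113 → 8⁴ + 1⁴ + 1⁴ + 3⁴ = 4179
4179 → 4⁴ + 1⁴ + 7⁴ + 9⁴ = 9219
9219 → 9⁴ + 2⁴ + 1⁴ + 9⁴ = 13139
13139 → 1⁴ + 3⁴ + 1⁴ + 3⁴ + 9⁴ = 6725
6725 → 6⁴ + 7⁴ + 2⁴ + 5⁴ = 4338
4338 → 4⁴ + 3⁴ + 3⁴ + 8⁴ = 4514
4514 → 4⁴ + 5⁴ + 1⁴ + 4⁴ = 1138
1138 → 1⁴ + 1⁴ + 3⁴ + 8⁴ = 4179  — 4179 repeats.
That took 9 steps.

9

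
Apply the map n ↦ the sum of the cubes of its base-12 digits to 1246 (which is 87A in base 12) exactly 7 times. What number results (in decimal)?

512

1246 = (8,7,10)_12 → 8³ + 7³ + 10³ = 512 + 343 + 1000 = 1855
1855 = (1,0,10,7)_12 → 1³ + 0³ + 10³ + 7³ = 1 + 0 + 1000 + 343 = 1344
1344 = (9,4,0)_12 → 9³ + 4³ + 0³ = 729 + 64 + 0 = 793
793 = (5,6,1)_12 → 5³ + 6³ + 1³ = 125 + 216 + 1 = 342
342 = (2,4,6)_12 → 2³ + 4³ + 6³ = 8 + 64 + 216 = 288
288 = (2,0,0)_12 → 2³ + 0³ + 0³ = 8 + 0 + 0 = 8
8 = (8)_12 → 8³ = 512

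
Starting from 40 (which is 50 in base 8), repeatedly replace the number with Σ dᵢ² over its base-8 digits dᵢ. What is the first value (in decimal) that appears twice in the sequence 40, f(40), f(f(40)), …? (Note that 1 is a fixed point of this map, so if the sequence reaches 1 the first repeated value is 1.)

25

40 = (5,0)_8 → 5² + 0² = 25 + 0 = 25
25 = (3,1)_8 → 3² + 1² = 9 + 1 = 10
10 = (1,2)_8 → 1² + 2² = 1 + 4 = 5
5 = (5)_8 → 5² = 25  — 25 already appeared earlier.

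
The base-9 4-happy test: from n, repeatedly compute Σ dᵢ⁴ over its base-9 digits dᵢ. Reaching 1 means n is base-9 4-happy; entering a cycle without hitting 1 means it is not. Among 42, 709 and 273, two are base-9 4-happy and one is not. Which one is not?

42

42: 42 → 1552 → 274 → 418 → 882 → 4098 → 1956 → 1394 → 8194 → 290 → 722 → 8208 → 114 → 1378 → 4098  — repeats 4098 (not base-9 4-happy)
709: 709 → 7793 → 5395 → 3363 → 2433 → 243 → 81 → 1  — reaches 1 (base-9 4-happy)
273: 273 → 243 → 81 → 1  — reaches 1 (base-9 4-happy)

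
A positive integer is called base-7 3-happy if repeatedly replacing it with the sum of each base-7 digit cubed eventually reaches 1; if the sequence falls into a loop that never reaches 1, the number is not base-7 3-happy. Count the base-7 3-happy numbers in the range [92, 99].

1

92: 92 → 218 → 92  — not base-7 3-happy
93: 93 → 225 → 129 → 99 → 9 → 9  — not base-7 3-happy
94: 94 → 244 → 496 → 244  — not base-7 3-happy
95: 95 → 281 → 251 → 341 → 557 → 137 → 197 → 65 → 17 → 35 → 125 → 251  — not base-7 3-happy
96: 96 → 342 → 648 → 282 → 258 → 342  — not base-7 3-happy
97: 97 → 433 → 343 → 1  — base-7 3-happy
98: 98 → 8 → 2 → 8  — not base-7 3-happy
99: 99 → 9 → 9  — not base-7 3-happy
base-7 3-happy: 97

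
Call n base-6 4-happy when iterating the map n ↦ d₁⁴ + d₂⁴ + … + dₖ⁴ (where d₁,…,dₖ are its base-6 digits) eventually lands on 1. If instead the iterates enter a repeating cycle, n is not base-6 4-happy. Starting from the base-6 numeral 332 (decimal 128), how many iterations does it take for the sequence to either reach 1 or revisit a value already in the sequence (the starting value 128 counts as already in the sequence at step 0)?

128 = (3,3,2)_6 → 3⁴ + 3⁴ + 2⁴ = 178
178 = (4,5,4)_6 → 4⁴ + 5⁴ + 4⁴ = 1137
1137 = (5,1,3,3)_6 → 5⁴ + 1⁴ + 3⁴ + 3⁴ = 788
788 = (3,3,5,2)_6 → 3⁴ + 3⁴ + 5⁴ + 2⁴ = 803
803 = (3,4,1,5)_6 → 3⁴ + 4⁴ + 1⁴ + 5⁴ = 963
963 = (4,2,4,3)_6 → 4⁴ + 2⁴ + 4⁴ + 3⁴ = 609
609 = (2,4,5,3)_6 → 2⁴ + 4⁴ + 5⁴ + 3⁴ = 978
978 = (4,3,1,0)_6 → 4⁴ + 3⁴ + 1⁴ + 0⁴ = 338
338 = (1,3,2,2)_6 → 1⁴ + 3⁴ + 2⁴ + 2⁴ = 114
114 = (3,1,0)_6 → 3⁴ + 1⁴ + 0⁴ = 82
82 = (2,1,4)_6 → 2⁴ + 1⁴ + 4⁴ = 273
273 = (1,1,3,3)_6 → 1⁴ + 1⁴ + 3⁴ + 3⁴ = 164
164 = (4,3,2)_6 → 4⁴ + 3⁴ + 2⁴ = 353
353 = (1,3,4,5)_6 → 1⁴ + 3⁴ + 4⁴ + 5⁴ = 963  — 963 repeats.
That took 14 steps.

14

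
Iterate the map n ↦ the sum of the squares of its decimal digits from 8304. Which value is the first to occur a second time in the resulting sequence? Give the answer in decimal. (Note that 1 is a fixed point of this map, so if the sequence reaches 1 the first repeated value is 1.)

89

8304 → 8² + 3² + 0² + 4² = 64 + 9 + 0 + 16 = 89
89 → 8² + 9² = 64 + 81 = 145
145 → 1² + 4² + 5² = 1 + 16 + 25 = 42
42 → 4² + 2² = 16 + 4 = 20
20 → 2² + 0² = 4 + 0 = 4
4 → 4² = 16
16 → 1² + 6² = 1 + 36 = 37
37 → 3² + 7² = 9 + 49 = 58
58 → 5² + 8² = 25 + 64 = 89  — 89 already appeared earlier.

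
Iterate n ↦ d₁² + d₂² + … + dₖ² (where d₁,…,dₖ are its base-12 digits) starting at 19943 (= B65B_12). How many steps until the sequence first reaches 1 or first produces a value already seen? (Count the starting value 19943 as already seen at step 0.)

5

19943 = (11,6,5,11)_12 → 11² + 6² + 5² + 11² = 121 + 36 + 25 + 121 = 303
303 = (2,1,3)_12 → 2² + 1² + 3² = 4 + 1 + 9 = 14
14 = (1,2)_12 → 1² + 2² = 1 + 4 = 5
5 = (5)_12 → 5² = 25
25 = (2,1)_12 → 2² + 1² = 4 + 1 = 5  — 5 repeats.
That took 5 steps.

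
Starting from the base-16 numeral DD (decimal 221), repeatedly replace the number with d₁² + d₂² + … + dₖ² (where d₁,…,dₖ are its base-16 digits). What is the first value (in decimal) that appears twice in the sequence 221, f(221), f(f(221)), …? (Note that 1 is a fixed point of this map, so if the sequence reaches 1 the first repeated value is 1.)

221 = (13,13)_16 → 13² + 13² = 169 + 169 = 338
338 = (1,5,2)_16 → 1² + 5² + 2² = 1 + 25 + 4 = 30
30 = (1,14)_16 → 1² + 14² = 1 + 196 = 197
197 = (12,5)_16 → 12² + 5² = 144 + 25 = 169
169 = (10,9)_16 → 10² + 9² = 100 + 81 = 181
181 = (11,5)_16 → 11² + 5² = 121 + 25 = 146
146 = (9,2)_16 → 9² + 2² = 81 + 4 = 85
85 = (5,5)_16 → 5² + 5² = 25 + 25 = 50
50 = (3,2)_16 → 3² + 2² = 9 + 4 = 13
13 = (13)_16 → 13² = 169  — 169 already appeared earlier.

169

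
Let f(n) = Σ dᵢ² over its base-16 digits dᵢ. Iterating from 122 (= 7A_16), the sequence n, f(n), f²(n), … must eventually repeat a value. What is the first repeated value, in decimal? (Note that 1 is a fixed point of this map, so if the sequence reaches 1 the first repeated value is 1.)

1

122 = (7,10)_16 → 149
149 = (9,5)_16 → 106
106 = (6,10)_16 → 136
136 = (8,8)_16 → 128
128 = (8,0)_16 → 64
64 = (4,0)_16 → 16
16 = (1,0)_16 → 1  — reached the fixed point 1.
1 → 1, so 1 is the first repeated value.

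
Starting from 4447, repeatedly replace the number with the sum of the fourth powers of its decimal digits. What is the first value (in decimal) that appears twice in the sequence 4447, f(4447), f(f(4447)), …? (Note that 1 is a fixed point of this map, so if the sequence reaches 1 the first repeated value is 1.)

2178

4447 → 4⁴ + 4⁴ + 4⁴ + 7⁴ = 256 + 256 + 256 + 2401 = 3169
3169 → 3⁴ + 1⁴ + 6⁴ + 9⁴ = 81 + 1 + 1296 + 6561 = 7939
7939 → 7⁴ + 9⁴ + 3⁴ + 9⁴ = 2401 + 6561 + 81 + 6561 = 15604
15604 → 1⁴ + 5⁴ + 6⁴ + 0⁴ + 4⁴ = 1 + 625 + 1296 + 0 + 256 = 2178
2178 → 2⁴ + 1⁴ + 7⁴ + 8⁴ = 16 + 1 + 2401 + 4096 = 6514
6514 → 6⁴ + 5⁴ + 1⁴ + 4⁴ = 1296 + 625 + 1 + 256 = 2178  — 2178 already appeared earlier.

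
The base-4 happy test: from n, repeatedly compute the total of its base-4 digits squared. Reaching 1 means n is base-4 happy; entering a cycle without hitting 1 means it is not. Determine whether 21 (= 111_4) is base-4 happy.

21 = (1,1,1)_4 → 1² + 1² + 1² = 3
3 = (3)_4 → 3² = 9
9 = (2,1)_4 → 2² + 1² = 5
5 = (1,1)_4 → 1² + 1² = 2
2 = (2)_4 → 2² = 4
4 = (1,0)_4 → 1² + 0² = 1  — reached 1.

base-4 happy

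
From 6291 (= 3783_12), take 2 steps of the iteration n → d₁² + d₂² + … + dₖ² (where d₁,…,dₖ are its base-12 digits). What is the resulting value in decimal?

6291 = (3,7,8,3)_12 → 3² + 7² + 8² + 3² = 131
131 = (10,11)_12 → 10² + 11² = 221

221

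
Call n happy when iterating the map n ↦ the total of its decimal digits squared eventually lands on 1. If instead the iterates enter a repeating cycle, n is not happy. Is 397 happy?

happy

397 → 3² + 9² + 7² = 139
139 → 1² + 3² + 9² = 91
91 → 9² + 1² = 82
82 → 8² + 2² = 68
68 → 6² + 8² = 100
100 → 1² + 0² + 0² = 1  — reached 1.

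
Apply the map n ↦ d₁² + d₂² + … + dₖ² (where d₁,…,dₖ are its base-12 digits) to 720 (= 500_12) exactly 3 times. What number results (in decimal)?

720 = (5,0,0)_12 → 5² + 0² + 0² = 25
25 = (2,1)_12 → 2² + 1² = 5
5 = (5)_12 → 5² = 25

25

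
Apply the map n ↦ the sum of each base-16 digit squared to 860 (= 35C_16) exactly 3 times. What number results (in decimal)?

218

860 = (3,5,12)_16 → 3² + 5² + 12² = 9 + 25 + 144 = 178
178 = (11,2)_16 → 11² + 2² = 121 + 4 = 125
125 = (7,13)_16 → 7² + 13² = 49 + 169 = 218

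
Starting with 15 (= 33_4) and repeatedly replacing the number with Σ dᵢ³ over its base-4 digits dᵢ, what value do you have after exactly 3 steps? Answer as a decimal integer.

9

15 = (3,3)_4 → 3³ + 3³ = 54
54 = (3,1,2)_4 → 3³ + 1³ + 2³ = 36
36 = (2,1,0)_4 → 2³ + 1³ + 0³ = 9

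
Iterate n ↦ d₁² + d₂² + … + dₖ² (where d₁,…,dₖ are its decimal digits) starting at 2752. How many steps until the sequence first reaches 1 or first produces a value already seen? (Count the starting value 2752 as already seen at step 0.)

4

2752 → 2² + 7² + 5² + 2² = 82
82 → 8² + 2² = 68
68 → 6² + 8² = 100
100 → 1² + 0² + 0² = 1  — reached 1.
That took 4 steps.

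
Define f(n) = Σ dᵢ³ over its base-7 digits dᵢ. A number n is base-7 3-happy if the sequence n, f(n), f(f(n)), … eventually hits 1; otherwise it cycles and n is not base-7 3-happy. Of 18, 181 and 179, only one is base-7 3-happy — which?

181

18: 18 → 72 → 36 → 126 → 72  — repeats 72 (not base-7 3-happy)
181: 181 → 307 → 433 → 343 → 1  — reaches 1 (base-7 3-happy)
179: 179 → 155 → 29 → 65 → 17 → 35 → 125 → 251 → 341 → 557 → 137 → 197 → 65  — repeats 65 (not base-7 3-happy)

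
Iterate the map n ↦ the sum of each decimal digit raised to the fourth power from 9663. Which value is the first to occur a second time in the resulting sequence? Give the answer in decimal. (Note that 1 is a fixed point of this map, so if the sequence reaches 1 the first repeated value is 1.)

9663 → 9⁴ + 6⁴ + 6⁴ + 3⁴ = 6561 + 1296 + 1296 + 81 = 9234
9234 → 9⁴ + 2⁴ + 3⁴ + 4⁴ = 6561 + 16 + 81 + 256 = 6914
6914 → 6⁴ + 9⁴ + 1⁴ + 4⁴ = 1296 + 6561 + 1 + 256 = 8114
8114 → 8⁴ + 1⁴ + 1⁴ + 4⁴ = 4096 + 1 + 1 + 256 = 4354
4354 → 4⁴ + 3⁴ + 5⁴ + 4⁴ = 256 + 81 + 625 + 256 = 1218
1218 → 1⁴ + 2⁴ + 1⁴ + 8⁴ = 1 + 16 + 1 + 4096 = 4114
4114 → 4⁴ + 1⁴ + 1⁴ + 4⁴ = 256 + 1 + 1 + 256 = 514
514 → 5⁴ + 1⁴ + 4⁴ = 625 + 1 + 256 = 882
882 → 8⁴ + 8⁴ + 2⁴ = 4096 + 4096 + 16 = 8208
8208 → 8⁴ + 2⁴ + 0⁴ + 8⁴ = 4096 + 16 + 0 + 4096 = 8208  — 8208 already appeared earlier.

8208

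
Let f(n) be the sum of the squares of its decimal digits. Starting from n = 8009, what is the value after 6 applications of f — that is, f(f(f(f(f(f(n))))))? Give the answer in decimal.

37

8009 → 8² + 0² + 0² + 9² = 64 + 0 + 0 + 81 = 145
145 → 1² + 4² + 5² = 1 + 16 + 25 = 42
42 → 4² + 2² = 16 + 4 = 20
20 → 2² + 0² = 4 + 0 = 4
4 → 4² = 16
16 → 1² + 6² = 1 + 36 = 37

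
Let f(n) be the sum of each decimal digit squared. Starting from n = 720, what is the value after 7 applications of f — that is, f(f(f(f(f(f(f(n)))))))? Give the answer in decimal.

145

720 → 53
53 → 34
34 → 25
25 → 29
29 → 85
85 → 89
89 → 145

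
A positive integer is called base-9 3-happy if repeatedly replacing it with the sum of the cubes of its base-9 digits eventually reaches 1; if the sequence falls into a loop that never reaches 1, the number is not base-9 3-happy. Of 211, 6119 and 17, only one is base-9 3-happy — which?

6119

211: 211 → 197 → 547 → 775 → 127 → 127  — repeats 127 (not base-9 3-happy)
6119: 6119 → 1115 → 793 → 345 → 99 → 9 → 1  — reaches 1 (base-9 3-happy)
17: 17 → 513 → 243 → 27 → 27  — repeats 27 (not base-9 3-happy)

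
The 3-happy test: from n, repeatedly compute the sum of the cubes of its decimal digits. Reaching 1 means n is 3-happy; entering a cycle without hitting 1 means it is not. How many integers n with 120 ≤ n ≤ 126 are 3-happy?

1

120: 120 → 9 → 729 → 1080 → 513 → 153 → 153  (repeats 153)
121: 121 → 10 → 1  (reaches 1)
122: 122 → 17 → 344 → 155 → 251 → 134 → 92 → 737 → 713 → 371 → 371  (repeats 371)
123: 123 → 36 → 243 → 99 → 1458 → 702 → 351 → 153 → 153  (repeats 153)
124: 124 → 73 → 370 → 370  (repeats 370)
125: 125 → 134 → 92 → 737 → 713 → 371 → 371  (repeats 371)
126: 126 → 225 → 141 → 66 → 432 → 99 → 1458 → 702 → 351 → 153 → 153  (repeats 153)
3-happy: 121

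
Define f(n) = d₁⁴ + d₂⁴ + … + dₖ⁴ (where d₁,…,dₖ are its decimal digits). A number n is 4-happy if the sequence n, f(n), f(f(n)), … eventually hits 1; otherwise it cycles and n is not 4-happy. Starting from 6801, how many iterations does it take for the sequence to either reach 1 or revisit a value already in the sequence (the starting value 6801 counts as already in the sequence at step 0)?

14

6801 → 6⁴ + 8⁴ + 0⁴ + 1⁴ = 1296 + 4096 + 0 + 1 = 5393
5393 → 5⁴ + 3⁴ + 9⁴ + 3⁴ = 625 + 81 + 6561 + 81 = 7348
7348 → 7⁴ + 3⁴ + 4⁴ + 8⁴ = 2401 + 81 + 256 + 4096 = 6834
6834 → 6⁴ + 8⁴ + 3⁴ + 4⁴ = 1296 + 4096 + 81 + 256 = 5729
5729 → 5⁴ + 7⁴ + 2⁴ + 9⁴ = 625 + 2401 + 16 + 6561 = 9603
9603 → 9⁴ + 6⁴ + 0⁴ + 3⁴ = 6561 + 1296 + 0 + 81 = 7938
7938 → 7⁴ + 9⁴ + 3⁴ + 8⁴ = 2401 + 6561 + 81 + 4096 = 13139
13139 → 1⁴ + 3⁴ + 1⁴ + 3⁴ + 9⁴ = 1 + 81 + 1 + 81 + 6561 = 6725
6725 → 6⁴ + 7⁴ + 2⁴ + 5⁴ = 1296 + 2401 + 16 + 625 = 4338
4338 → 4⁴ + 3⁴ + 3⁴ + 8⁴ = 256 + 81 + 81 + 4096 = 4514
4514 → 4⁴ + 5⁴ + 1⁴ + 4⁴ = 256 + 625 + 1 + 256 = 1138
1138 → 1⁴ + 1⁴ + 3⁴ + 8⁴ = 1 + 1 + 81 + 4096 = 4179
4179 → 4⁴ + 1⁴ + 7⁴ + 9⁴ = 256 + 1 + 2401 + 6561 = 9219
9219 → 9⁴ + 2⁴ + 1⁴ + 9⁴ = 6561 + 16 + 1 + 6561 = 13139  — 13139 repeats.
That took 14 steps.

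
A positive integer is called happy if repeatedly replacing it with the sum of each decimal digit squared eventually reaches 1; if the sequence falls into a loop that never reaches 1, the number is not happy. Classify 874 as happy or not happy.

happy

874 → 129
129 → 86
86 → 100
100 → 1  — reached 1.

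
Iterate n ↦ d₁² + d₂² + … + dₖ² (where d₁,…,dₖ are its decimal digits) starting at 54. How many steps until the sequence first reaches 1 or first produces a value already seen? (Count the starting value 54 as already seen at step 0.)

54 → 41
41 → 17
17 → 50
50 → 25
25 → 29
29 → 85
85 → 89
89 → 145
145 → 42
42 → 20
20 → 4
4 → 16
16 → 37
37 → 58
58 → 89  — 89 repeats.
That took 15 steps.

15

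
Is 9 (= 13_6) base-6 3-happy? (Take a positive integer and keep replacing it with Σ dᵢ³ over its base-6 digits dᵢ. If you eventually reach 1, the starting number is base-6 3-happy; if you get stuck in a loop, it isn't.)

not base-6 3-happy

9 = (1,3)_6 → 28
28 = (4,4)_6 → 128
128 = (3,3,2)_6 → 62
62 = (1,4,2)_6 → 73
73 = (2,0,1)_6 → 9  — 9 already seen; the sequence cycles without reaching 1.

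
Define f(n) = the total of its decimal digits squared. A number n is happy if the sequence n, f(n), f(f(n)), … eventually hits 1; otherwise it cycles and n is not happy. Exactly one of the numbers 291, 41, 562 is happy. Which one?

291

291: 291 → 86 → 100 → 1  — reaches 1 (happy)
41: 41 → 17 → 50 → 25 → 29 → 85 → 89 → 145 → 42 → 20 → 4 → 16 → 37 → 58 → 89  — repeats 89 (not happy)
562: 562 → 65 → 61 → 37 → 58 → 89 → 145 → 42 → 20 → 4 → 16 → 37  — repeats 37 (not happy)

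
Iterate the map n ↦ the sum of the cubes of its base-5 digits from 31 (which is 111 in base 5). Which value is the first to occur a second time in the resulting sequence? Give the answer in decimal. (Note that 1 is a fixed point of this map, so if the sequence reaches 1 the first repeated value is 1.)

31 = (1,1,1)_5 → 1³ + 1³ + 1³ = 3
3 = (3)_5 → 3³ = 27
27 = (1,0,2)_5 → 1³ + 0³ + 2³ = 9
9 = (1,4)_5 → 1³ + 4³ = 65
65 = (2,3,0)_5 → 2³ + 3³ + 0³ = 35
35 = (1,2,0)_5 → 1³ + 2³ + 0³ = 9  — 9 already appeared earlier.

9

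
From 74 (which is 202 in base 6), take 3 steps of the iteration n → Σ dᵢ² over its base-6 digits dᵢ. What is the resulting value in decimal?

25

74 = (2,0,2)_6 → 2² + 0² + 2² = 8
8 = (1,2)_6 → 1² + 2² = 5
5 = (5)_6 → 5² = 25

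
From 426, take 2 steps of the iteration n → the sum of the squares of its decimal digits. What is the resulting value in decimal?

426 → 4² + 2² + 6² = 16 + 4 + 36 = 56
56 → 5² + 6² = 25 + 36 = 61

61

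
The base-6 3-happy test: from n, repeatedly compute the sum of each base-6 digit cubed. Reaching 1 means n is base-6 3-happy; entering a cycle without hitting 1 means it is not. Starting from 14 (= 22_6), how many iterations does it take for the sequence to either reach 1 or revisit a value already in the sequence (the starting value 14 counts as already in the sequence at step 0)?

9

14 = (2,2)_6 → 2³ + 2³ = 16
16 = (2,4)_6 → 2³ + 4³ = 72
72 = (2,0,0)_6 → 2³ + 0³ + 0³ = 8
8 = (1,2)_6 → 1³ + 2³ = 9
9 = (1,3)_6 → 1³ + 3³ = 28
28 = (4,4)_6 → 4³ + 4³ = 128
128 = (3,3,2)_6 → 3³ + 3³ + 2³ = 62
62 = (1,4,2)_6 → 1³ + 4³ + 2³ = 73
73 = (2,0,1)_6 → 2³ + 0³ + 1³ = 9  — 9 repeats.
That took 9 steps.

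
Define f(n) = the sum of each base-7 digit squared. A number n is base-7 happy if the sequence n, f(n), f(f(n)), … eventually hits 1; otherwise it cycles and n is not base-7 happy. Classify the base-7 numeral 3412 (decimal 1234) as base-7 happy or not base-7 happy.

1234 = (3,4,1,2)_7 → 3² + 4² + 1² + 2² = 9 + 16 + 1 + 4 = 30
30 = (4,2)_7 → 4² + 2² = 16 + 4 = 20
20 = (2,6)_7 → 2² + 6² = 4 + 36 = 40
40 = (5,5)_7 → 5² + 5² = 25 + 25 = 50
50 = (1,0,1)_7 → 1² + 0² + 1² = 1 + 0 + 1 = 2
2 = (2)_7 → 2² = 4
4 = (4)_7 → 4² = 16
16 = (2,2)_7 → 2² + 2² = 4 + 4 = 8
8 = (1,1)_7 → 1² + 1² = 1 + 1 = 2  — 2 already seen; the sequence cycles without reaching 1.

not base-7 happy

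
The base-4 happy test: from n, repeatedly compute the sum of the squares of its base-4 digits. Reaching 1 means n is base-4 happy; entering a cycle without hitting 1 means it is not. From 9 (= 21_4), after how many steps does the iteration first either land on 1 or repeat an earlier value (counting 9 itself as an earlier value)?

9 = (2,1)_4 → 2² + 1² = 4 + 1 = 5
5 = (1,1)_4 → 1² + 1² = 1 + 1 = 2
2 = (2)_4 → 2² = 4
4 = (1,0)_4 → 1² + 0² = 1 + 0 = 1  — reached 1.
That took 4 steps.

4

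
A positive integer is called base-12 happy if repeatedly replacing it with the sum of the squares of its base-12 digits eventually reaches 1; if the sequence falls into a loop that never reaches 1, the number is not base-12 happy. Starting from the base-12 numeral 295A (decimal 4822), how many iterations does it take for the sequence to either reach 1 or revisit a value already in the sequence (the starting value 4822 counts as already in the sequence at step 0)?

4822 = (2,9,5,10)_12 → 2² + 9² + 5² + 10² = 4 + 81 + 25 + 100 = 210
210 = (1,5,6)_12 → 1² + 5² + 6² = 1 + 25 + 36 = 62
62 = (5,2)_12 → 5² + 2² = 25 + 4 = 29
29 = (2,5)_12 → 2² + 5² = 4 + 25 = 29  — 29 repeats.
That took 4 steps.

4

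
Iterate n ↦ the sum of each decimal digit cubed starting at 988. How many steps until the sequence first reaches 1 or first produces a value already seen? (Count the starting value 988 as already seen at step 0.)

988 → 1753
1753 → 496
496 → 1009
1009 → 730
730 → 370
370 → 370  — 370 repeats.
That took 6 steps.

6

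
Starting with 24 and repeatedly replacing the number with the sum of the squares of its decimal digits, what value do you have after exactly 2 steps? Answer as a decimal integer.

24 → 2² + 4² = 20
20 → 2² + 0² = 4

4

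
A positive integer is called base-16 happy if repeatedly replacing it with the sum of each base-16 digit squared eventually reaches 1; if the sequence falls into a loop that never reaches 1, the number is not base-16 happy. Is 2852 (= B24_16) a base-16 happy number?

2852 = (11,2,4)_16 → 141
141 = (8,13)_16 → 233
233 = (14,9)_16 → 277
277 = (1,1,5)_16 → 27
27 = (1,11)_16 → 122
122 = (7,10)_16 → 149
149 = (9,5)_16 → 106
106 = (6,10)_16 → 136
136 = (8,8)_16 → 128
128 = (8,0)_16 → 64
64 = (4,0)_16 → 16
16 = (1,0)_16 → 1  — reached 1.

base-16 happy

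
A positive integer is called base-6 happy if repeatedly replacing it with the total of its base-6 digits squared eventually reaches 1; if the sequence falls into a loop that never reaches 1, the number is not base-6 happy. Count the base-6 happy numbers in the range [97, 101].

1

97: 97 → 21 → 18 → 9 → 10 → 17 → 29 → 41 → 26 → 20 → 13 → 5 → 25 → 17  — not base-6 happy
98: 98 → 24 → 16 → 20 → 13 → 5 → 25 → 17 → 29 → 41 → 26 → 20  — not base-6 happy
99: 99 → 29 → 41 → 26 → 20 → 13 → 5 → 25 → 17 → 29  — not base-6 happy
100: 100 → 36 → 1  — base-6 happy
101: 101 → 45 → 11 → 26 → 20 → 13 → 5 → 25 → 17 → 29 → 41 → 26  — not base-6 happy
base-6 happy: 100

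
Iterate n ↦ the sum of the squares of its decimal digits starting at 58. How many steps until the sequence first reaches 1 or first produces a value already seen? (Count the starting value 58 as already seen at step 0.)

8

58 → 89
89 → 145
145 → 42
42 → 20
20 → 4
4 → 16
16 → 37
37 → 58  — 58 repeats.
That took 8 steps.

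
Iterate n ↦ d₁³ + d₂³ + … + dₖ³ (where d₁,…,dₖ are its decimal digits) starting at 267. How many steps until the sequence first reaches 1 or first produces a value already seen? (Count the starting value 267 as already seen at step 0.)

267 → 567
567 → 684
684 → 792
792 → 1080
1080 → 513
513 → 153
153 → 153  — 153 repeats.
That took 7 steps.

7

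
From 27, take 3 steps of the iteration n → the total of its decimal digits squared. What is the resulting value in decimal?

25

27 → 2² + 7² = 4 + 49 = 53
53 → 5² + 3² = 25 + 9 = 34
34 → 3² + 4² = 9 + 16 = 25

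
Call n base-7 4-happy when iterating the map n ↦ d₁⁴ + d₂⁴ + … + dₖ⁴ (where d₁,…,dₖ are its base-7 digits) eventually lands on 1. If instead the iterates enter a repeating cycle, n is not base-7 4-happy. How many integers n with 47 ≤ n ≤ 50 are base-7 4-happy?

47: 47 → 1921 → 963 → 1153 → 803 → 673 → 1923 → 1507 → 913 → 609 → 707 → 97 → 2593 → 1459 → 963  — not base-7 4-happy
48: 48 → 2592 → 1394 → 338 → 2608 → 514 → 244 → 2848 → 1314 → 1956 → 2258 → 1808 → 1938 → 2258  — not base-7 4-happy
49: 49 → 1  — base-7 4-happy
50: 50 → 2 → 16 → 32 → 512 → 164 → 178 → 418 → 708 → 98 → 16  — not base-7 4-happy
base-7 4-happy: 49

1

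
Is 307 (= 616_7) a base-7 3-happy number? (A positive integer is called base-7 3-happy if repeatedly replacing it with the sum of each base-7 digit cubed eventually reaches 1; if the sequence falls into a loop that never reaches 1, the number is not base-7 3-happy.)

base-7 3-happy

307 = (6,1,6)_7 → 6³ + 1³ + 6³ = 216 + 1 + 216 = 433
433 = (1,1,5,6)_7 → 1³ + 1³ + 5³ + 6³ = 1 + 1 + 125 + 216 = 343
343 = (1,0,0,0)_7 → 1³ + 0³ + 0³ + 0³ = 1 + 0 + 0 + 0 = 1  — reached 1.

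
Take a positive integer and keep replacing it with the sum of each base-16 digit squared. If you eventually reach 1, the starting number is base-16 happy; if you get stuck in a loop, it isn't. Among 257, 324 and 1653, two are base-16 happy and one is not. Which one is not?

257: 257 → 2 → 4 → 16 → 1  — reaches 1 (base-16 happy)
324: 324 → 33 → 5 → 25 → 82 → 29 → 170 → 200 → 208 → 169 → 181 → 146 → 85 → 50 → 13 → 169  — repeats 169 (not base-16 happy)
1653: 1653 → 110 → 232 → 260 → 17 → 2 → 4 → 16 → 1  — reaches 1 (base-16 happy)

324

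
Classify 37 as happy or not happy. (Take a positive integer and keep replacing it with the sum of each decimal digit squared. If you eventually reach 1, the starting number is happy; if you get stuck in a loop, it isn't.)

not happy

37 → 3² + 7² = 58
58 → 5² + 8² = 89
89 → 8² + 9² = 145
145 → 1² + 4² + 5² = 42
42 → 4² + 2² = 20
20 → 2² + 0² = 4
4 → 4² = 16
16 → 1² + 6² = 37  — 37 already seen; the sequence cycles without reaching 1.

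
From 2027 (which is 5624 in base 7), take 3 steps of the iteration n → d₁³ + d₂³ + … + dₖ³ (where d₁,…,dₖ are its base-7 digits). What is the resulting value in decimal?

65

2027 = (5,6,2,4)_7 → 5³ + 6³ + 2³ + 4³ = 413
413 = (1,1,3,0)_7 → 1³ + 1³ + 3³ + 0³ = 29
29 = (4,1)_7 → 4³ + 1³ = 65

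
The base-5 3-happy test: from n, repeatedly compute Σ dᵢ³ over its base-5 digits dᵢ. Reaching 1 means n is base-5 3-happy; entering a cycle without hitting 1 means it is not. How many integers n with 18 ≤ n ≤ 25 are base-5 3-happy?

1

18: 18 → 54 → 72 → 80 → 28 → 28  — not base-5 3-happy
19: 19 → 91 → 55 → 9 → 65 → 35 → 9  — not base-5 3-happy
20: 20 → 64 → 80 → 28 → 28  — not base-5 3-happy
21: 21 → 65 → 35 → 9 → 65  — not base-5 3-happy
22: 22 → 72 → 80 → 28 → 28  — not base-5 3-happy
23: 23 → 91 → 55 → 9 → 65 → 35 → 9  — not base-5 3-happy
24: 24 → 128 → 28 → 28  — not base-5 3-happy
25: 25 → 1  — base-5 3-happy
base-5 3-happy: 25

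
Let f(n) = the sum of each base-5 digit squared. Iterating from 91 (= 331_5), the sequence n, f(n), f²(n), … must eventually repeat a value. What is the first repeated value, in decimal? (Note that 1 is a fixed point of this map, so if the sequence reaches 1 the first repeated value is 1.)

1

91 = (3,3,1)_5 → 3² + 3² + 1² = 19
19 = (3,4)_5 → 3² + 4² = 25
25 = (1,0,0)_5 → 1² + 0² + 0² = 1  — reached the fixed point 1.
1 → 1, so 1 is the first repeated value.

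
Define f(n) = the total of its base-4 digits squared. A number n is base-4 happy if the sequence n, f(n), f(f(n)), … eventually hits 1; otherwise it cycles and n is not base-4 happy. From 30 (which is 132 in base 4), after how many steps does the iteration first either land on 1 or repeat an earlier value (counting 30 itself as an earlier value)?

6

30 = (1,3,2)_4 → 1² + 3² + 2² = 1 + 9 + 4 = 14
14 = (3,2)_4 → 3² + 2² = 9 + 4 = 13
13 = (3,1)_4 → 3² + 1² = 9 + 1 = 10
10 = (2,2)_4 → 2² + 2² = 4 + 4 = 8
8 = (2,0)_4 → 2² + 0² = 4 + 0 = 4
4 = (1,0)_4 → 1² + 0² = 1 + 0 = 1  — reached 1.
That took 6 steps.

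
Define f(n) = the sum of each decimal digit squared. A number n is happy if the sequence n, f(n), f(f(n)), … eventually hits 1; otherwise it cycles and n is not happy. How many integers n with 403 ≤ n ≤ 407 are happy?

1

403: 403 → 25 → 29 → 85 → 89 → 145 → 42 → 20 → 4 → 16 → 37 → 58 → 89  — not happy
404: 404 → 32 → 13 → 10 → 1  — happy
405: 405 → 41 → 17 → 50 → 25 → 29 → 85 → 89 → 145 → 42 → 20 → 4 → 16 → 37 → 58 → 89  — not happy
406: 406 → 52 → 29 → 85 → 89 → 145 → 42 → 20 → 4 → 16 → 37 → 58 → 89  — not happy
407: 407 → 65 → 61 → 37 → 58 → 89 → 145 → 42 → 20 → 4 → 16 → 37  — not happy
happy: 404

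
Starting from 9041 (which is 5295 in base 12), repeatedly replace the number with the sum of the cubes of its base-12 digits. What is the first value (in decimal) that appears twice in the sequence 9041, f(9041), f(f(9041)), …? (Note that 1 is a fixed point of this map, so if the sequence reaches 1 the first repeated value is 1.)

1539

9041 = (5,2,9,5)_12 → 5³ + 2³ + 9³ + 5³ = 987
987 = (6,10,3)_12 → 6³ + 10³ + 3³ = 1243
1243 = (8,7,7)_12 → 8³ + 7³ + 7³ = 1198
1198 = (8,3,10)_12 → 8³ + 3³ + 10³ = 1539
1539 = (10,8,3)_12 → 10³ + 8³ + 3³ = 1539  — 1539 already appeared earlier.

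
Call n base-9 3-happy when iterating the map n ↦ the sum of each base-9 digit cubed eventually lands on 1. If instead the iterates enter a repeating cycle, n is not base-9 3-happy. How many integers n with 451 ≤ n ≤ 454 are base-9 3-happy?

451: 451 → 251 → 539 → 853 → 409 → 189 → 35 → 539  (repeats 539)
452: 452 → 258 → 244 → 28 → 28  (repeats 28)
453: 453 → 277 → 397 → 577 → 345 → 99 → 9 → 1  (reaches 1)
454: 454 → 314 → 882 → 514 → 244 → 28 → 28  (repeats 28)
base-9 3-happy: 453

1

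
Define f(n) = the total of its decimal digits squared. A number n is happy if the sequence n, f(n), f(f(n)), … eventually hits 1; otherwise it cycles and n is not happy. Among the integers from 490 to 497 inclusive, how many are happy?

2

490: 490 → 97 → 130 → 10 → 1  — happy
491: 491 → 98 → 145 → 42 → 20 → 4 → 16 → 37 → 58 → 89 → 145  — not happy
492: 492 → 101 → 2 → 4 → 16 → 37 → 58 → 89 → 145 → 42 → 20 → 4  — not happy
493: 493 → 106 → 37 → 58 → 89 → 145 → 42 → 20 → 4 → 16 → 37  — not happy
494: 494 → 113 → 11 → 2 → 4 → 16 → 37 → 58 → 89 → 145 → 42 → 20 → 4  — not happy
495: 495 → 122 → 9 → 81 → 65 → 61 → 37 → 58 → 89 → 145 → 42 → 20 → 4 → 16 → 37  — not happy
496: 496 → 133 → 19 → 82 → 68 → 100 → 1  — happy
497: 497 → 146 → 53 → 34 → 25 → 29 → 85 → 89 → 145 → 42 → 20 → 4 → 16 → 37 → 58 → 89  — not happy
happy: 490, 496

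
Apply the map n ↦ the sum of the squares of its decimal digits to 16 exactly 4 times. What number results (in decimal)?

145

16 → 37
37 → 58
58 → 89
89 → 145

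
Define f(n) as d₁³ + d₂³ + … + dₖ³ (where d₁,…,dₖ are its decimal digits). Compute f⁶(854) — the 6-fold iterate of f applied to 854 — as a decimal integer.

92

854 → 8³ + 5³ + 4³ = 512 + 125 + 64 = 701
701 → 7³ + 0³ + 1³ = 343 + 0 + 1 = 344
344 → 3³ + 4³ + 4³ = 27 + 64 + 64 = 155
155 → 1³ + 5³ + 5³ = 1 + 125 + 125 = 251
251 → 2³ + 5³ + 1³ = 8 + 125 + 1 = 134
134 → 1³ + 3³ + 4³ = 1 + 27 + 64 = 92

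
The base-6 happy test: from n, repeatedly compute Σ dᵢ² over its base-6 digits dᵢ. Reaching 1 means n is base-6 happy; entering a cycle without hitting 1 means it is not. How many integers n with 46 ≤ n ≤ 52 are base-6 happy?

46: 46 → 18 → 9 → 10 → 17 → 29 → 41 → 26 → 20 → 13 → 5 → 25 → 17  — not base-6 happy
47: 47 → 27 → 25 → 17 → 29 → 41 → 26 → 20 → 13 → 5 → 25  — not base-6 happy
48: 48 → 5 → 25 → 17 → 29 → 41 → 26 → 20 → 13 → 5  — not base-6 happy
49: 49 → 6 → 1  — base-6 happy
50: 50 → 9 → 10 → 17 → 29 → 41 → 26 → 20 → 13 → 5 → 25 → 17  — not base-6 happy
51: 51 → 14 → 8 → 5 → 25 → 17 → 29 → 41 → 26 → 20 → 13 → 5  — not base-6 happy
52: 52 → 21 → 18 → 9 → 10 → 17 → 29 → 41 → 26 → 20 → 13 → 5 → 25 → 17  — not base-6 happy
base-6 happy: 49

1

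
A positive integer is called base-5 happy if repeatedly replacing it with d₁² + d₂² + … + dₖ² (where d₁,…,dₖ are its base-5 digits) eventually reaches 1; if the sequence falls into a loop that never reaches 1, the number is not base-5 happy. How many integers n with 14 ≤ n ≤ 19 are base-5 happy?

1

14: 14 → 20 → 16 → 10 → 4 → 16  (repeats 16)
15: 15 → 9 → 17 → 13 → 13  (repeats 13)
16: 16 → 10 → 4 → 16  (repeats 16)
17: 17 → 13 → 13  (repeats 13)
18: 18 → 18  (repeats 18)
19: 19 → 25 → 1  (reaches 1)
base-5 happy: 19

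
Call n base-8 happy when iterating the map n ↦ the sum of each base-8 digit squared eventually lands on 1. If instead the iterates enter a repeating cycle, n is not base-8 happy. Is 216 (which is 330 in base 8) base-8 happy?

base-8 happy

216 = (3,3,0)_8 → 18
18 = (2,2)_8 → 8
8 = (1,0)_8 → 1  — reached 1.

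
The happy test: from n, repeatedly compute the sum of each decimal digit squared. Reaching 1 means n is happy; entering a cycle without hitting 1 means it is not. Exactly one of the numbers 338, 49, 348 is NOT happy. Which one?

348

338: 338 → 82 → 68 → 100 → 1  — reaches 1 (happy)
49: 49 → 97 → 130 → 10 → 1  — reaches 1 (happy)
348: 348 → 89 → 145 → 42 → 20 → 4 → 16 → 37 → 58 → 89  — repeats 89 (not happy)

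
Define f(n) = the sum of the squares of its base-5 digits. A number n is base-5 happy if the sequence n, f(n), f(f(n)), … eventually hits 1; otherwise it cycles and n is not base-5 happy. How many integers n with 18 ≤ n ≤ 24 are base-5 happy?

2

18: 18 → 18  — not base-5 happy
19: 19 → 25 → 1  — base-5 happy
20: 20 → 16 → 10 → 4 → 16  — not base-5 happy
21: 21 → 17 → 13 → 13  — not base-5 happy
22: 22 → 20 → 16 → 10 → 4 → 16  — not base-5 happy
23: 23 → 25 → 1  — base-5 happy
24: 24 → 32 → 6 → 2 → 4 → 16 → 10 → 4  — not base-5 happy
base-5 happy: 19, 23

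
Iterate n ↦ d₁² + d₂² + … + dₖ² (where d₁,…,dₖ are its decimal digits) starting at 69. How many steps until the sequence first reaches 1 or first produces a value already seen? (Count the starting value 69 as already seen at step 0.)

13

69 → 6² + 9² = 117
117 → 1² + 1² + 7² = 51
51 → 5² + 1² = 26
26 → 2² + 6² = 40
40 → 4² + 0² = 16
16 → 1² + 6² = 37
37 → 3² + 7² = 58
58 → 5² + 8² = 89
89 → 8² + 9² = 145
145 → 1² + 4² + 5² = 42
42 → 4² + 2² = 20
20 → 2² + 0² = 4
4 → 4² = 16  — 16 repeats.
That took 13 steps.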